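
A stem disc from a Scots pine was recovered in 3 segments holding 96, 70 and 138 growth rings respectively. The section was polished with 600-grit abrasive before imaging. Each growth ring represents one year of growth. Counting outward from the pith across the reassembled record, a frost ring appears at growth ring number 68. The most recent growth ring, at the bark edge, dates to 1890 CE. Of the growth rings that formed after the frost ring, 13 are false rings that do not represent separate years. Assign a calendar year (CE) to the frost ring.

1667 CE

Total growth rings = 96 + 70 + 138 = 304.
Between growth ring 68 and the bark edge there are 304 − 68 = 236 growth rings.
Excluding 13 false growth rings: 236 − 13 = 223.
The growth ring at the bark edge is 1890 CE, so the frost ring dates to 1890 − 223 = 1667 CE.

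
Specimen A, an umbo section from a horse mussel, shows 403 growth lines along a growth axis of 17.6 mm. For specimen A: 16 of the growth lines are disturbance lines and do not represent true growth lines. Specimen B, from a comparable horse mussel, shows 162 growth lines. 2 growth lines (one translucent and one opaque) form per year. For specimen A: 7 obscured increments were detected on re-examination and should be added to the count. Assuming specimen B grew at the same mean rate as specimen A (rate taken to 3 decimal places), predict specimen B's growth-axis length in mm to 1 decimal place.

7.2 mm

Specimen A: after corrections the count is 403 − 16 + 7 = 394 growth lines.
Specimen A: with 2 growth lines per year, 394 / 2 = 197 years.
A: 17.6 mm over 197 years gives 17.6 / 197 ≈ 0.089 mm/year.
Specimen B: dividing by 2 growth lines per year: 162 / 2 = 81 years. B's length ≈ 0.089 × 81 = 7.2 mm.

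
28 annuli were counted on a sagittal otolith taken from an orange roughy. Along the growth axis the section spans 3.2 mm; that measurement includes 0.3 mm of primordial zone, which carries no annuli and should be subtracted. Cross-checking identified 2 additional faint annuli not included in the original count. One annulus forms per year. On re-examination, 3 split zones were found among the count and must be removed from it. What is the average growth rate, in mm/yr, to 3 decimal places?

0.107 mm/yr

Correcting the raw count gives 28 − 3 + 2 = 27 true annuli.
Net length = 3.2 − 0.3 = 2.9 mm.
Extension rate ≈ 2.9 / 27 = 0.107 mm/yr.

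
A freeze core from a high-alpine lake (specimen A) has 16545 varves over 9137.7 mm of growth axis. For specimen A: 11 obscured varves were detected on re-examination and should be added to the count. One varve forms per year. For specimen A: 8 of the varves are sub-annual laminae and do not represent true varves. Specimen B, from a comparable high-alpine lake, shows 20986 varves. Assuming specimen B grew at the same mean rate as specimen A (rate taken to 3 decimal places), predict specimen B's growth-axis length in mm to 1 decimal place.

11584.3 mm

Specimen A: correcting the raw count gives 16545 − 8 + 11 = 16548 true varves.
A: 9137.7 mm over 16548 years gives 9137.7 / 16548 ≈ 0.552 mm/year.
For B, 0.552 mm/year × 20986 years = 11584.3 mm.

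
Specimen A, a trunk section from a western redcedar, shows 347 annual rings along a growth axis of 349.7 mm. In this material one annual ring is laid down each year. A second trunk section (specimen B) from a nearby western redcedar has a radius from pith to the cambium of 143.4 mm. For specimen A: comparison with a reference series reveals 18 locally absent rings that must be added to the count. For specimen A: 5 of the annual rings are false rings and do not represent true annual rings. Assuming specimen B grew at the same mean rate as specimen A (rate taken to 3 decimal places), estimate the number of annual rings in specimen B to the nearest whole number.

148 annual rings

Specimen A: true annual ring count = 347 − 5 + 18 = 360.
A: Extension rate ≈ 349.7 / 360 = 0.971 mm/yr.
B spans 143.4 / 0.971 = 147.68 years ≈ 148 annual rings.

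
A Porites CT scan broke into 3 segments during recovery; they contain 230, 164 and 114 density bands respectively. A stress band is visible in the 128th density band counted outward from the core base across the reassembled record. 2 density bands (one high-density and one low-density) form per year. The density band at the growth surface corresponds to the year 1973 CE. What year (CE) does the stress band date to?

1783 CE

Total density bands = 230 + 164 + 114 = 508.
Between density band 128 and the growth surface there are 508 − 128 = 380 density bands.
Dividing by 2 density bands per year: 380 / 2 = 190 years.
Counting back 190 years from 1973 CE places the stress band in 1973 − 190 = 1783 CE.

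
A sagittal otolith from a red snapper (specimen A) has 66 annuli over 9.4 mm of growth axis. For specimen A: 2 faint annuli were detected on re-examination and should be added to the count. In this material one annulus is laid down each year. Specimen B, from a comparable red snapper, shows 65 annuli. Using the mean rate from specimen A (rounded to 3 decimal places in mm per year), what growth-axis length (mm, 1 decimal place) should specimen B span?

Specimen A: correcting the raw count gives 66 + 2 = 68 true annuli.
A: 9.4 mm over 68 years gives 9.4 / 68 ≈ 0.138 mm/year.
B's length ≈ 0.138 × 65 = 9.0 mm.

9.0 mm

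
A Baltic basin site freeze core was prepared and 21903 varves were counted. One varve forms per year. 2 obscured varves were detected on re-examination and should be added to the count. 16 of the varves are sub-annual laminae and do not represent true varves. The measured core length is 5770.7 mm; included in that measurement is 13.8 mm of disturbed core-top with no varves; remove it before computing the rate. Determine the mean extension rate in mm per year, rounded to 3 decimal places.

After corrections the count is 21903 − 16 + 2 = 21889 varves.
Removing the 13.8 mm offcut leaves 5770.7 − 13.8 = 5756.9 mm.
Mean rate = 5756.9 mm / 21889 years ≈ 0.263 mm per year.

0.263 mm per year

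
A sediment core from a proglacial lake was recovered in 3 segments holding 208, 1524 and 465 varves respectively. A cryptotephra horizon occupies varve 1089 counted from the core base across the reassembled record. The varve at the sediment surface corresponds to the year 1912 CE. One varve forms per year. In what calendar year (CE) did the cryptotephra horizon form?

Total varves = 208 + 1524 + 465 = 2197.
The cryptotephra horizon sits at varve 1089 from the core base, so 2197 − 1089 = 1108 varves formed after it.
Counting back 1108 years from 1912 CE places the cryptotephra horizon in 1912 − 1108 = 804 CE.

804 CE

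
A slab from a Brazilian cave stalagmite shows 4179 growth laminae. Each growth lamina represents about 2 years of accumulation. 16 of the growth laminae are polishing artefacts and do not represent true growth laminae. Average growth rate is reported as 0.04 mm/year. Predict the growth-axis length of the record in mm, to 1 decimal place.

Correcting the raw count gives 4179 − 16 = 4163 true growth laminae.
At 2 years per growth lamina, 4163 × 2 = 8326 years.
8326 years at 0.04 mm/year gives 0.04 × 8326 = 333.0 mm.

333.0 mm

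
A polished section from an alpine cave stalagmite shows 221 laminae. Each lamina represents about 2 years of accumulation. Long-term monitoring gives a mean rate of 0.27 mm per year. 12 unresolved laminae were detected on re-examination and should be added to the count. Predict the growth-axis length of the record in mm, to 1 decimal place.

After corrections the count is 221 + 12 = 233 laminae.
Multiplying by 2 years per lamina: 233 × 2 = 466 years.
466 years at 0.27 mm/year gives 0.27 × 466 = 125.8 mm.

125.8 mm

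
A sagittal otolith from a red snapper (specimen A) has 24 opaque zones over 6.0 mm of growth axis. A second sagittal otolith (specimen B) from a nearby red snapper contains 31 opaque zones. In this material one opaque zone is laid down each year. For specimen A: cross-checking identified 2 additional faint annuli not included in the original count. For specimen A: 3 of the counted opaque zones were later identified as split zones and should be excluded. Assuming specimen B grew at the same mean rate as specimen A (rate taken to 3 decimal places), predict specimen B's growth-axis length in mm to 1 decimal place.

8.1 mm

Specimen A: true opaque zone count = 24 − 3 + 2 = 23.
A: Mean rate = 6.0 mm / 23 years ≈ 0.261 mm per year.
B's length ≈ 0.261 × 31 = 8.1 mm.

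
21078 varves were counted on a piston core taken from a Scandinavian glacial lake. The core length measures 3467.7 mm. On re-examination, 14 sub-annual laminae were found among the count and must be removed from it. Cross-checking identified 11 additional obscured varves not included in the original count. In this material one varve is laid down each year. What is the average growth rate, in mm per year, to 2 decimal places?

Correcting the raw count gives 21078 − 14 + 11 = 21075 true varves.
3467.7 mm over 21075 years gives 3467.7 / 21075 ≈ 0.16 mm per year.

0.16 mm per year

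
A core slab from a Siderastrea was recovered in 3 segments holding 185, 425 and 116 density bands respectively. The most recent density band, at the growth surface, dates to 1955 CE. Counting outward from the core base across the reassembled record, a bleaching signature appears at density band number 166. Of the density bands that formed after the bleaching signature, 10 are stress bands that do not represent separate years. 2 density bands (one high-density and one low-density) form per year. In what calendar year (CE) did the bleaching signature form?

1680 CE

Total density bands = 185 + 425 + 116 = 726.
The bleaching signature sits at density band 166 from the core base, so 726 − 166 = 560 density bands formed after it.
560 − 10 false = 550 true density bands after the bleaching signature.
With 2 density bands per year, 550 / 2 = 275 years.
The density band at the growth surface is 1955 CE, so the bleaching signature dates to 1955 − 275 = 1680 CE.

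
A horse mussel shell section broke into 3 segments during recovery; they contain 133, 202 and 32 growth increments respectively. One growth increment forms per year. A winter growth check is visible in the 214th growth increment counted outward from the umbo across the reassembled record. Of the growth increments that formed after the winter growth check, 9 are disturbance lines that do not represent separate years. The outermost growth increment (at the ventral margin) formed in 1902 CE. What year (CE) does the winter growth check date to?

1758 CE

Total growth increments = 133 + 202 + 32 = 367.
The winter growth check sits at growth increment 214 from the umbo, so 367 − 214 = 153 growth increments formed after it.
Removing the 9 false growth increments leaves 153 − 9 = 144 true growth increments beyond the winter growth check.
1902 − 144 = 1758 CE.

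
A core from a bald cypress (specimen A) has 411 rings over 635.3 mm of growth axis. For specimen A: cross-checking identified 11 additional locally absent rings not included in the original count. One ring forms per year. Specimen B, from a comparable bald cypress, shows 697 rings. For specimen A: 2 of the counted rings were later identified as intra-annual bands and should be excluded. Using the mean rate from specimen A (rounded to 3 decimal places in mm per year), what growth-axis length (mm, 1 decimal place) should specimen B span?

1054.6 mm

Specimen A: correcting the raw count gives 411 − 2 + 11 = 420 true rings.
A: Extension rate ≈ 635.3 / 420 = 1.513 mm/year.
For B, 1.513 mm/year × 697 years = 1054.6 mm.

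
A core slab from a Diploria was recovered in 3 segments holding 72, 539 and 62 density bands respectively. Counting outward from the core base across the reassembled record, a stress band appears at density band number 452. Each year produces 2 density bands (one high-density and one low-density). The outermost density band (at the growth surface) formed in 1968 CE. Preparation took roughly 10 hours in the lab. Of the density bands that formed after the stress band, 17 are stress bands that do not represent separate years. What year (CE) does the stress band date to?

Total density bands = 72 + 539 + 62 = 673.
The stress band sits at density band 452 from the core base, so 673 − 452 = 221 density bands formed after it.
221 − 17 false = 204 true density bands after the stress band.
Dividing by 2 density bands per year: 204 / 2 = 102 years.
The density band at the growth surface is 1968 CE, so the stress band dates to 1968 − 102 = 1866 CE.

1866 CE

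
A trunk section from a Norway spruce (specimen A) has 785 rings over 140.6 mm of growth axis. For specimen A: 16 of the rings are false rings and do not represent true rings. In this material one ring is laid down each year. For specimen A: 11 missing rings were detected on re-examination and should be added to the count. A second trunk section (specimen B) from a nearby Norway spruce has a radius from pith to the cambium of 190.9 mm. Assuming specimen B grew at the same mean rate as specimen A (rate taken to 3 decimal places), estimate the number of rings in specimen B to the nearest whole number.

Specimen A: after corrections the count is 785 − 16 + 11 = 780 rings.
A: Extension rate ≈ 140.6 / 780 = 0.180 mm/yr.
B spans 190.9 / 0.180 = 1060.56 years ≈ 1061 rings.

1061 rings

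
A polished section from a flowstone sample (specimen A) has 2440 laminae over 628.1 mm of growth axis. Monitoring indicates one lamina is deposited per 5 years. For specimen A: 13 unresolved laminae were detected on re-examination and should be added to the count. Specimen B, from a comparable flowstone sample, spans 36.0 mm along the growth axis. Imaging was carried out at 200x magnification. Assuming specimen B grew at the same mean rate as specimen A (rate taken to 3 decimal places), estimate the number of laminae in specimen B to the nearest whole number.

141 laminae

Specimen A: after corrections the count is 2440 + 13 = 2453 laminae.
Specimen A: multiplying by 5 years per lamina: 2453 × 5 = 12265 years.
A: 628.1 mm over 12265 years gives 628.1 / 12265 ≈ 0.051 mm/yr.
For B, 36.0 / 0.051 = 705.88 years; at 5 years per lamina that is 705.88 / 5 ≈ 141 laminae.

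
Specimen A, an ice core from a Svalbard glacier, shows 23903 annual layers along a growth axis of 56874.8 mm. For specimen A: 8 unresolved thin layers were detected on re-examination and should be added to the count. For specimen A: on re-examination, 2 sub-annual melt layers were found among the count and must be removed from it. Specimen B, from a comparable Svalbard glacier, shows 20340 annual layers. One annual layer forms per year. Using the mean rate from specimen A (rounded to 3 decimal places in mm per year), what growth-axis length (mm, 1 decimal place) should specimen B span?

Specimen A: adjusted count: 23903 − 2 + 8 = 23909 annual layers.
A: Mean rate = 56874.8 mm / 23909 years ≈ 2.379 mm/yr.
B's length ≈ 2.379 × 20340 = 48388.9 mm.

48388.9 mm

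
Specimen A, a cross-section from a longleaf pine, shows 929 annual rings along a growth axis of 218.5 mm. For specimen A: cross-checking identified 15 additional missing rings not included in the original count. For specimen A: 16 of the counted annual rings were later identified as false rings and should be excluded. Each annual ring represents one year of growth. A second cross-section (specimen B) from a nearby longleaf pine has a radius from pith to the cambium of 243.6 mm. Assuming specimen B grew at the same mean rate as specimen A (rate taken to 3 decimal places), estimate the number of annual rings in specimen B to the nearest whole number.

1037 annual rings

Specimen A: correcting the raw count gives 929 − 16 + 15 = 928 true annual rings.
A: Mean rate = 218.5 mm / 928 years ≈ 0.235 mm/year.
For B, 243.6 / 0.235 = 1036.60 years ≈ 1037 annual rings.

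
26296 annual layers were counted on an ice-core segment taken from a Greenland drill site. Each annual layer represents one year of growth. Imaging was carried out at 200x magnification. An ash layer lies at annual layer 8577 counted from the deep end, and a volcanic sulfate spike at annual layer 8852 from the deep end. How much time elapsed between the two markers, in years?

275 years

8852 − 8577 = 275 annual layers lie between the two events.
One annual layer per year makes the interval 275 years.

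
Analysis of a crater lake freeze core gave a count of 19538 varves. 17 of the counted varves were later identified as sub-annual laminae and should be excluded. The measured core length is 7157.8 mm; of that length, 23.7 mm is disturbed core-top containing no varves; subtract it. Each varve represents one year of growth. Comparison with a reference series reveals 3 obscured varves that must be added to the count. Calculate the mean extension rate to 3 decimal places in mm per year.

0.365 mm per year

True varve count = 19538 − 17 + 3 = 19524.
Removing the 23.7 mm offcut leaves 7157.8 − 23.7 = 7134.1 mm.
Mean rate = 7134.1 mm / 19524 years ≈ 0.365 mm per year.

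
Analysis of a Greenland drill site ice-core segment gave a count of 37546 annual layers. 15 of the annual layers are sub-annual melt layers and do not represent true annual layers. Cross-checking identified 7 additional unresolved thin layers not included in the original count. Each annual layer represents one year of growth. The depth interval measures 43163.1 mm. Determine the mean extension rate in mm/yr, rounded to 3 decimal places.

1.150 mm/yr

After corrections the count is 37546 − 15 + 7 = 37538 annual layers.
43163.1 mm over 37538 years gives 43163.1 / 37538 ≈ 1.150 mm/yr.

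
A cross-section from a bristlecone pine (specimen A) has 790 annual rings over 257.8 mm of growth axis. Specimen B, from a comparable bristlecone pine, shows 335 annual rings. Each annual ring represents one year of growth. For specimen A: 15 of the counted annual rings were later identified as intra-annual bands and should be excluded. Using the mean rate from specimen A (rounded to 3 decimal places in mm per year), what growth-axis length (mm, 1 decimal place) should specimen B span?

Specimen A: after corrections the count is 790 − 15 = 775 annual rings.
A: 257.8 mm over 775 years gives 257.8 / 775 ≈ 0.333 mm per year.
Length of B = 0.333 × 335 = 111.6 mm.

111.6 mm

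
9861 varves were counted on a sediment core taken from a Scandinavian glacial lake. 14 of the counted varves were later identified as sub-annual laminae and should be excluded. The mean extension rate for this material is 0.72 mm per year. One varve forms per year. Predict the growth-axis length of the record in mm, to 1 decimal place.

True varve count = 9861 − 14 = 9847.
Length ≈ 0.72 × 9847 = 7089.8 mm.

7089.8 mm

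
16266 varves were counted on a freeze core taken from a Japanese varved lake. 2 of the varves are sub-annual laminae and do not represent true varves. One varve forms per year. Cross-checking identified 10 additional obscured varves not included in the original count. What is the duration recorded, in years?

True varve count = 16266 − 2 + 10 = 16274.
With a one-to-one varve periodicity this is 16274 years.

16274 years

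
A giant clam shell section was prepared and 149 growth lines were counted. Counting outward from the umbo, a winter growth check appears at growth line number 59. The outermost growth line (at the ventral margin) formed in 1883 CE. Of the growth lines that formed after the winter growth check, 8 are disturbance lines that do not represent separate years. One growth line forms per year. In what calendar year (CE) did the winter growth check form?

1801 CE

Between growth line 59 and the ventral margin there are 149 − 59 = 90 growth lines.
Removing the 8 false growth lines leaves 90 − 8 = 82 true growth lines beyond the winter growth check.
1883 − 82 = 1801 CE.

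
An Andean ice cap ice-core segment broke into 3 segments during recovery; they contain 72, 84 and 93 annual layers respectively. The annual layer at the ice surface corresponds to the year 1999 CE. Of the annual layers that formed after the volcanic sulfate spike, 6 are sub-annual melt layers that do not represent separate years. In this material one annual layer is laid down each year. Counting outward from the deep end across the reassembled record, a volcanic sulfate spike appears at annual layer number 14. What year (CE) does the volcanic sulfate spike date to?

1770 CE

Total annual layers = 72 + 84 + 93 = 249.
Between annual layer 14 and the ice surface there are 249 − 14 = 235 annual layers.
Excluding 6 false annual layers: 235 − 6 = 229.
Counting back 229 years from 1999 CE places the volcanic sulfate spike in 1999 − 229 = 1770 CE.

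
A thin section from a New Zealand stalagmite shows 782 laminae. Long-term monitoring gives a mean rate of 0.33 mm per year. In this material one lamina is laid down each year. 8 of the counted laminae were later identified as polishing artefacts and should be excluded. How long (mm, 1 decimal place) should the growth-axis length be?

Adjusted count: 782 − 8 = 774 laminae.
Predicted length = 0.33 mm/year × 774 years = 255.4 mm.

255.4 mm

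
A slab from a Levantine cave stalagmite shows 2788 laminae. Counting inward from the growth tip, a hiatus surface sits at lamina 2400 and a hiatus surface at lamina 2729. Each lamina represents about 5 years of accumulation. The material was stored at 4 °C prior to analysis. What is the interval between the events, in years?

2729 − 2400 = 329 laminae lie between the two events.
329 laminae at 5 years each span 329 × 5 = 1645 years.

1645 yr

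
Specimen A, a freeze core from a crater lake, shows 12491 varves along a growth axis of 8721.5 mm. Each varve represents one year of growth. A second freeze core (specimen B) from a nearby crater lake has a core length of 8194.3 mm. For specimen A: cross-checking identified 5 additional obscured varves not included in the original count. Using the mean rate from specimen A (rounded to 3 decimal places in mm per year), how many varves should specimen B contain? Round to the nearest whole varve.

Specimen A: true varve count = 12491 + 5 = 12496.
A: 8721.5 mm over 12496 years gives 8721.5 / 12496 ≈ 0.698 mm per year.
For B, 8194.3 / 0.698 = 11739.68 years ≈ 11740 varves.

11740 varves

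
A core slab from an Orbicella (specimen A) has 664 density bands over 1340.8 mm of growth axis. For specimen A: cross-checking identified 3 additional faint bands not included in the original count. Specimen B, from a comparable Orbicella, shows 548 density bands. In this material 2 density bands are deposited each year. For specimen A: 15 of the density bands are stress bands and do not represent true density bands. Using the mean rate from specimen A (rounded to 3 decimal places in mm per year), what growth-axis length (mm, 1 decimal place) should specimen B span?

1127.0 mm

Specimen A: after corrections the count is 664 − 15 + 3 = 652 density bands.
Specimen A: dividing by 2 density bands per year: 652 / 2 = 326 years.
A: 1340.8 mm over 326 years gives 1340.8 / 326 ≈ 4.113 mm/yr.
Specimen B: dividing by 2 density bands per year: 548 / 2 = 274 years. B's length ≈ 4.113 × 274 = 1127.0 mm.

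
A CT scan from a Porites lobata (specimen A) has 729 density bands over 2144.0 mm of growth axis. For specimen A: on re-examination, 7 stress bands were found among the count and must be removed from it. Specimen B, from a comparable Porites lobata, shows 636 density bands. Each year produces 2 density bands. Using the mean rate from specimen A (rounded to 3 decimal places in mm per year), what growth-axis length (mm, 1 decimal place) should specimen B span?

1888.6 mm

Specimen A: after corrections the count is 729 − 7 = 722 density bands.
Specimen A: dividing by 2 density bands per year: 722 / 2 = 361 years.
A: 2144.0 mm over 361 years gives 2144.0 / 361 ≈ 5.939 mm per year.
Specimen B: 636 density bands at 2 per year is 636 / 2 = 318 years. Length of B = 5.939 × 318 = 1888.6 mm.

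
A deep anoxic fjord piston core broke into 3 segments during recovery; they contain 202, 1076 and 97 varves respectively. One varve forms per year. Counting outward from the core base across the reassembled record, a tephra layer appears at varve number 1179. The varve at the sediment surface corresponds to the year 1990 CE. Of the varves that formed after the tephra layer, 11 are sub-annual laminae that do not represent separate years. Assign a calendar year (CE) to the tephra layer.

1805 CE

Total varves = 202 + 1076 + 97 = 1375.
The tephra layer sits at varve 1179 from the core base, so 1375 − 1179 = 196 varves formed after it.
Removing the 11 false varves leaves 196 − 11 = 185 true varves beyond the tephra layer.
1990 − 185 = 1805 CE.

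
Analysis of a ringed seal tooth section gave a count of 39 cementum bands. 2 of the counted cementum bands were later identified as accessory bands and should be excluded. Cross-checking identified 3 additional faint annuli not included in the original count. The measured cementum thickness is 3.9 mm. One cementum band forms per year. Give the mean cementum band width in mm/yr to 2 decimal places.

Adjusted count: 39 − 2 + 3 = 40 cementum bands.
3.9 mm over 40 years gives 3.9 / 40 ≈ 0.10 mm/yr.

0.10 mm/yr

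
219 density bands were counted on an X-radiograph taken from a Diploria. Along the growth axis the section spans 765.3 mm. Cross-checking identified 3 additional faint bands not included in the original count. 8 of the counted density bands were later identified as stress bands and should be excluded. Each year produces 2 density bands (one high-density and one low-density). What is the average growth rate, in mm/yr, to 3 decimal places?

7.152 mm/yr

After corrections the count is 219 − 8 + 3 = 214 density bands.
Dividing by 2 density bands per year: 214 / 2 = 107 years.
Extension rate ≈ 765.3 / 107 = 7.152 mm/yr.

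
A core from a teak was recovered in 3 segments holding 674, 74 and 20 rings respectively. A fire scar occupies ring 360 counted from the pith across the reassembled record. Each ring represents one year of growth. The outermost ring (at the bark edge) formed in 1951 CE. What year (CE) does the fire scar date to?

1543 CE

Total rings = 674 + 74 + 20 = 768.
The fire scar sits at ring 360 from the pith, so 768 − 360 = 408 rings formed after it.
1951 − 408 = 1543 CE.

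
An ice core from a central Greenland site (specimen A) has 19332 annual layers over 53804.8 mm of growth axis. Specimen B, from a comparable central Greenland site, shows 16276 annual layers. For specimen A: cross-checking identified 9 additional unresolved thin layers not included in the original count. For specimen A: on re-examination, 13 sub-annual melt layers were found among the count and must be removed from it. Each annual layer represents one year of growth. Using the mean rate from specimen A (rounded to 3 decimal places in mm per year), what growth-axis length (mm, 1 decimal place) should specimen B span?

45312.4 mm

Specimen A: correcting the raw count gives 19332 − 13 + 9 = 19328 true annual layers.
A: Extension rate ≈ 53804.8 / 19328 = 2.784 mm/year.
B's length ≈ 2.784 × 16276 = 45312.4 mm.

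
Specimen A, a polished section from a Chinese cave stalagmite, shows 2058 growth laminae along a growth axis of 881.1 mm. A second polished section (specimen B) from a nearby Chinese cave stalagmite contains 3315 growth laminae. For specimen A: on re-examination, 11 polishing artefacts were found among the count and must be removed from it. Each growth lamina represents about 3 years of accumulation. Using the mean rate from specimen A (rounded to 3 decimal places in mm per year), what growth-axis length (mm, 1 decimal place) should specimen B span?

Specimen A: true growth lamina count = 2058 − 11 = 2047.
Specimen A: 2047 growth laminae at 3 years each span 2047 × 3 = 6141 years.
A: Mean rate = 881.1 mm / 6141 years ≈ 0.143 mm/year.
Specimen B: 3315 growth laminae at 3 years each span 3315 × 3 = 9945 years. B's length ≈ 0.143 × 9945 = 1422.1 mm.

1422.1 mm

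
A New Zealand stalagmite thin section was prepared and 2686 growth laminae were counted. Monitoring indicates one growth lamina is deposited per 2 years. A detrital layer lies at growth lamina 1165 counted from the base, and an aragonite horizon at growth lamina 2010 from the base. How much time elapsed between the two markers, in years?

1690 yr

The two markers are separated by 2010 − 1165 = 845 growth laminae.
Multiplying by 2 years per growth lamina: 845 × 2 = 1690 years.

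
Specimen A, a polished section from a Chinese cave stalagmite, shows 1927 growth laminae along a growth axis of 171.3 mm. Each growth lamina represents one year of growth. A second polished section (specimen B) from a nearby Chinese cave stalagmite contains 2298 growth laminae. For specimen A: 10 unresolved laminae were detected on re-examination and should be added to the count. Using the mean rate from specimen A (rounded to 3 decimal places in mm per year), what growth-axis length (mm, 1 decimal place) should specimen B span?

Specimen A: adjusted count: 1927 + 10 = 1937 growth laminae.
A: Extension rate ≈ 171.3 / 1937 = 0.088 mm per year.
B's length ≈ 0.088 × 2298 = 202.2 mm.

202.2 mm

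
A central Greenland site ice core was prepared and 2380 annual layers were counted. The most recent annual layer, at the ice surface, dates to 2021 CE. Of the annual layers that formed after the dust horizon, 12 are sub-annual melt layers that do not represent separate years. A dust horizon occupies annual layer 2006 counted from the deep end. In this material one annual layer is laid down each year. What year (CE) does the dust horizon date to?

1659 CE

Between annual layer 2006 and the ice surface there are 2380 − 2006 = 374 annual layers.
374 − 12 false = 362 true annual layers after the dust horizon.
The annual layer at the ice surface is 2021 CE, so the dust horizon dates to 2021 − 362 = 1659 CE.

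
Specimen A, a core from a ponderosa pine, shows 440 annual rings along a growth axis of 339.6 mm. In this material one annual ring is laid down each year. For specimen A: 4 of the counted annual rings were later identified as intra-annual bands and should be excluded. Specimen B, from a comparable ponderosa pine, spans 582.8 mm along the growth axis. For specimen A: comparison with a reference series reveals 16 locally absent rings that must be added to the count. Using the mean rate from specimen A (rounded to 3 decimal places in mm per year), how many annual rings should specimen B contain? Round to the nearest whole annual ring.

776 annual rings

Specimen A: true annual ring count = 440 − 4 + 16 = 452.
A: Extension rate ≈ 339.6 / 452 = 0.751 mm per year.
B spans 582.8 / 0.751 = 776.03 years ≈ 776 annual rings.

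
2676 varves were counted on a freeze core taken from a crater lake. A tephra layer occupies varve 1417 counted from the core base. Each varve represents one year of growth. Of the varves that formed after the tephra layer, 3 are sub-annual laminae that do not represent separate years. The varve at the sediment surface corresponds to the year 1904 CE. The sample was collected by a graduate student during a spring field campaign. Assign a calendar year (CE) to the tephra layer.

Between varve 1417 and the sediment surface there are 2676 − 1417 = 1259 varves.
Removing the 3 false varves leaves 1259 − 3 = 1256 true varves beyond the tephra layer.
1904 − 1256 = 648 CE.

648 CE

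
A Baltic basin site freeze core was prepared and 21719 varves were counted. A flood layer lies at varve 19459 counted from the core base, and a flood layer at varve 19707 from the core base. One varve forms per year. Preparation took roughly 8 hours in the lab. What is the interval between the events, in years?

248 yr

The two markers are separated by 19707 − 19459 = 248 varves.
That is 248 years at one varve per year.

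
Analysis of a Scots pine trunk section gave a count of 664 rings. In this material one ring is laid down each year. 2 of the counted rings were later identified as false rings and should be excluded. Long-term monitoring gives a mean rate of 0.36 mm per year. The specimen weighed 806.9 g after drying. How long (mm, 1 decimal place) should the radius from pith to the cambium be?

238.3 mm

After corrections the count is 664 − 2 = 662 rings.
662 years at 0.36 mm/year gives 0.36 × 662 = 238.3 mm.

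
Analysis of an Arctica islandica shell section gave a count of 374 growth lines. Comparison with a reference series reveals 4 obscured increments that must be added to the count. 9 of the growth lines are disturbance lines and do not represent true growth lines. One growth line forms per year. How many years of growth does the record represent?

Adjusted count: 374 − 9 + 4 = 369 growth lines.
With a one-to-one growth line periodicity this is 369 years.

369 years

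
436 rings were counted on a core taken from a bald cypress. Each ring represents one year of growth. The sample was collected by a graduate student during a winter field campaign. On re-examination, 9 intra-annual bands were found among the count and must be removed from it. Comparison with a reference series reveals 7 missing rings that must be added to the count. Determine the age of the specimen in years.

434 years

After corrections the count is 436 − 9 + 7 = 434 rings.
One ring per year makes the duration 434 years.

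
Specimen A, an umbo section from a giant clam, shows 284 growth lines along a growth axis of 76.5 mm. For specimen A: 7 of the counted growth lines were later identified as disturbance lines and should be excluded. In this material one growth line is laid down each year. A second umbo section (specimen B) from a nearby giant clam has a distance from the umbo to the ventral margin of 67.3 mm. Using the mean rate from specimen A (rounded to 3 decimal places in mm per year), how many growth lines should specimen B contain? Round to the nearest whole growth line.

244 growth lines

Specimen A: after corrections the count is 284 − 7 = 277 growth lines.
A: 76.5 mm over 277 years gives 76.5 / 277 ≈ 0.276 mm per year.
B spans 67.3 / 0.276 = 243.84 years ≈ 244 growth lines.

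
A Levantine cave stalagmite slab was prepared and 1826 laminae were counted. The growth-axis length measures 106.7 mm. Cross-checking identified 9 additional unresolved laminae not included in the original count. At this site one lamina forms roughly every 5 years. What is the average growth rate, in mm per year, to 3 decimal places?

0.012 mm per year

Correcting the raw count gives 1826 + 9 = 1835 true laminae.
1835 laminae at 5 years each span 1835 × 5 = 9175 years.
Extension rate ≈ 106.7 / 9175 = 0.012 mm per year.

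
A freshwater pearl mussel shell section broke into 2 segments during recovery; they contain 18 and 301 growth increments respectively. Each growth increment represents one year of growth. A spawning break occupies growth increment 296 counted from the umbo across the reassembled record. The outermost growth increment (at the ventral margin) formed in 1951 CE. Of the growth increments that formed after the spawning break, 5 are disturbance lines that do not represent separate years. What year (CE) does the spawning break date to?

1933 CE

Total growth increments = 18 + 301 = 319.
Between growth increment 296 and the ventral margin there are 319 − 296 = 23 growth increments.
23 − 5 false = 18 true growth increments after the spawning break.
The growth increment at the ventral margin is 1951 CE, so the spawning break dates to 1951 − 18 = 1933 CE.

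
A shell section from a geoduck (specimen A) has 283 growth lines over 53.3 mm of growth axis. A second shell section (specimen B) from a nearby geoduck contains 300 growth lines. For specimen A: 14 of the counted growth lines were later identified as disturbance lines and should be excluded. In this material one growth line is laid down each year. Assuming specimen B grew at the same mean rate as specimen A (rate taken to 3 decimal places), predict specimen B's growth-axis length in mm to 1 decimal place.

59.4 mm

Specimen A: adjusted count: 283 − 14 = 269 growth lines.
A: Mean rate = 53.3 mm / 269 years ≈ 0.198 mm per year.
B's length ≈ 0.198 × 300 = 59.4 mm.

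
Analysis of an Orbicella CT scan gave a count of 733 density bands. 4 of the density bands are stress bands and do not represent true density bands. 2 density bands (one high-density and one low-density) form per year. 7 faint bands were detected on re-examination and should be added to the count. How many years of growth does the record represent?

368 years

Correcting the raw count gives 733 − 4 + 7 = 736 true density bands.
736 density bands at 2 per year is 736 / 2 = 368 years.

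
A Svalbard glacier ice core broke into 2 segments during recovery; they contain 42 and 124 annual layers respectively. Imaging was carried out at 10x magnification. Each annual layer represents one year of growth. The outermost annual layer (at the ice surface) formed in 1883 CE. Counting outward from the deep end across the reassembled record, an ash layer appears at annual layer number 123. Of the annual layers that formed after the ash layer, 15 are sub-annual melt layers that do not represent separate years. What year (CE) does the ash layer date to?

1855 CE

Total annual layers = 42 + 124 = 166.
166 − 123 = 43 annual layers lie beyond the ash layer toward the ice surface.
43 − 15 false = 28 true annual layers after the ash layer.
The annual layer at the ice surface is 1883 CE, so the ash layer dates to 1883 − 28 = 1855 CE.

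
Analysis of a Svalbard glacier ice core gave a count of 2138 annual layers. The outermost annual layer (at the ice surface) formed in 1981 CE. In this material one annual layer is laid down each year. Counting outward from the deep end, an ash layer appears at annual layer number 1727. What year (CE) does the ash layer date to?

Between annual layer 1727 and the ice surface there are 2138 − 1727 = 411 annual layers.
The annual layer at the ice surface is 1981 CE, so the ash layer dates to 1981 − 411 = 1570 CE.

1570 CE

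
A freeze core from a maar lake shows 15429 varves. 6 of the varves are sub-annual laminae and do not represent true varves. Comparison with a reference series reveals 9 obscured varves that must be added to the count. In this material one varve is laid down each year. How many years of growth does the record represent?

After corrections the count is 15429 − 6 + 9 = 15432 varves.
With a one-to-one varve periodicity this is 15432 years.

15432 years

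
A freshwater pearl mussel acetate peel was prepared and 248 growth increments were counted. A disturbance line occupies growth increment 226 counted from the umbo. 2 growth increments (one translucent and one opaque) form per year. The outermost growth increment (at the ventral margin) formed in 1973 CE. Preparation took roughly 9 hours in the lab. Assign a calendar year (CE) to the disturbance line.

1962 CE

248 − 226 = 22 growth increments lie beyond the disturbance line toward the ventral margin.
22 growth increments at 2 per year is 22 / 2 = 11 years.
The growth increment at the ventral margin is 1973 CE, so the disturbance line dates to 1973 − 11 = 1962 CE.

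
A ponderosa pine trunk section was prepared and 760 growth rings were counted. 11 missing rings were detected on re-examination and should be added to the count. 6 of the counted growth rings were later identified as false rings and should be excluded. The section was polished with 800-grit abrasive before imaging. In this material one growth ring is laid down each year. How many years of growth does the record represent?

True growth ring count = 760 − 6 + 11 = 765.
At one growth ring per year, that is 765 years.

765 yr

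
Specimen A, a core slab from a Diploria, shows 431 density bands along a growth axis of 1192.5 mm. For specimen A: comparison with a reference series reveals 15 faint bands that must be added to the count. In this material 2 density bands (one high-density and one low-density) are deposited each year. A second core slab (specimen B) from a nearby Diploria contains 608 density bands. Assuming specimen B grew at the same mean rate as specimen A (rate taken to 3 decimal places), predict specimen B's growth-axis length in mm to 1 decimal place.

Specimen A: true density band count = 431 + 15 = 446.
Specimen A: dividing by 2 density bands per year: 446 / 2 = 223 years.
A: Extension rate ≈ 1192.5 / 223 = 5.348 mm/year.
Specimen B: with 2 density bands per year, 608 / 2 = 304 years. B's length ≈ 5.348 × 304 = 1625.8 mm.

1625.8 mm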